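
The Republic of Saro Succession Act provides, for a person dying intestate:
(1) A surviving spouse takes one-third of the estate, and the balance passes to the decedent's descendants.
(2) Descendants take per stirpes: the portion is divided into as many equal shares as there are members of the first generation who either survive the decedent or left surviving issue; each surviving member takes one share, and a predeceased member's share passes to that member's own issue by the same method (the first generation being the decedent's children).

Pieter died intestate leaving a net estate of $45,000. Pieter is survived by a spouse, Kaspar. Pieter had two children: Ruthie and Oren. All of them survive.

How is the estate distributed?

Kaspar: $15,000; Ruthie: $15,000; Oren: $15,000

Kaspar takes one-third of $45,000 = $15,000. The remaining $30,000 passes to the descendants.
The descendants' portion ($30,000) is divided into 2 shares of $15,000: Ruthie and Oren each take $15,000.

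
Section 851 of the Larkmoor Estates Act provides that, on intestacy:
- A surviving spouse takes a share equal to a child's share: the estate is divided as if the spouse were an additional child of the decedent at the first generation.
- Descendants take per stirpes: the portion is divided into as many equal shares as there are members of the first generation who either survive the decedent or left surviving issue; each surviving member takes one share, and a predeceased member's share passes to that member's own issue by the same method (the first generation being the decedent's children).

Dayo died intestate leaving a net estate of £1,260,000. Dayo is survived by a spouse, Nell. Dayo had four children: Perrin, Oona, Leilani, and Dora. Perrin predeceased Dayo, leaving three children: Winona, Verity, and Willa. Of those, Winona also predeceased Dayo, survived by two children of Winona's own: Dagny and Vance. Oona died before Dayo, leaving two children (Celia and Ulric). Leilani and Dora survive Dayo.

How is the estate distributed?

Nell: £252,000; Dagny: £42,000; Vance: £42,000; Verity: £84,000; Willa: £84,000; Celia: £126,000; Ulric: £126,000; Leilani: £252,000; Dora: £252,000

The spouse counts as an additional share at the children's level, so there are 5 primary shares of £252,000. Nell takes one such share (£252,000).
The children's combined portion (£1,008,000) is divided into 4 shares of £252,000: Leilani and Dora each take £252,000; Perrin's £252,000 share passes to Perrin's issue; Oona's £252,000 share passes to Oona's issue.
Perrin's share (£252,000) is divided into 3 shares of £84,000: Verity and Willa each take £84,000; Winona's £84,000 share passes to Winona's issue.
Winona's share (£84,000) is divided into 2 shares of £42,000: Dagny and Vance each take £42,000.
Oona's share (£252,000) is divided into 2 shares of £126,000: Celia and Ulric each take £126,000.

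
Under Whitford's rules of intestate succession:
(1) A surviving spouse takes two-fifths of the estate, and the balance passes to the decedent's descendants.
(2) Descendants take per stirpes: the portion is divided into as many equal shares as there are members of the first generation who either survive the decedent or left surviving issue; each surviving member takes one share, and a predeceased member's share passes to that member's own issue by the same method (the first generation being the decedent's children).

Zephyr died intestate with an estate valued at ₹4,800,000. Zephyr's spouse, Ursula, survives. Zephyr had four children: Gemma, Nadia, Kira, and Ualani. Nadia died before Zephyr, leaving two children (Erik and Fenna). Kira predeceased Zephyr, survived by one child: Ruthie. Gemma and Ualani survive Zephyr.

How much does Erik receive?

Erik receives ₹360,000.

Ursula takes two-fifths of ₹4,800,000 = ₹1,920,000. The remaining ₹2,880,000 passes to the descendants.
The descendants' portion (₹2,880,000) is divided into 4 shares of ₹720,000: Gemma and Ualani each take ₹720,000; Nadia's ₹720,000 share passes to Nadia's issue; Kira's ₹720,000 share passes to Kira's issue.
Nadia's share (₹720,000) is divided into 2 shares of ₹360,000: Erik and Fenna each take ₹360,000.
Kira's share (₹720,000) passes entirely to Ruthie.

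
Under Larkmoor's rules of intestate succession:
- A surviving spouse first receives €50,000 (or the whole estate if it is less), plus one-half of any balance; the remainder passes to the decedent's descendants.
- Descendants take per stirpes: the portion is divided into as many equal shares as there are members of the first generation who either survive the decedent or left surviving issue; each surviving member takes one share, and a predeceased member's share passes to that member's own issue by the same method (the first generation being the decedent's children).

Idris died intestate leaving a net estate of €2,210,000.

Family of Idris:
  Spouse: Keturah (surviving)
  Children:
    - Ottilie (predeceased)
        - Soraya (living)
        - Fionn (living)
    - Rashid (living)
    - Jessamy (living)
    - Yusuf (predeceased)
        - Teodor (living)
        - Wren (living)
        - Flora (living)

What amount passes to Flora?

Flora receives €90,000.

Keturah first takes €50,000, leaving a balance of €2,160,000. Keturah then takes one-half of the balance (€1,080,000), for a total of €1,130,000. The remaining €1,080,000 passes to the descendants.
The descendants' portion (€1,080,000) is divided into 4 shares of €270,000: Rashid and Jessamy each take €270,000; Ottilie's €270,000 share passes to Ottilie's issue; Yusuf's €270,000 share passes to Yusuf's issue.
Ottilie's share (€270,000) is divided into 2 shares of €135,000: Soraya and Fionn each take €135,000.
Yusuf's share (€270,000) is divided into 3 shares of €90,000: Teodor, Wren, and Flora each take €90,000.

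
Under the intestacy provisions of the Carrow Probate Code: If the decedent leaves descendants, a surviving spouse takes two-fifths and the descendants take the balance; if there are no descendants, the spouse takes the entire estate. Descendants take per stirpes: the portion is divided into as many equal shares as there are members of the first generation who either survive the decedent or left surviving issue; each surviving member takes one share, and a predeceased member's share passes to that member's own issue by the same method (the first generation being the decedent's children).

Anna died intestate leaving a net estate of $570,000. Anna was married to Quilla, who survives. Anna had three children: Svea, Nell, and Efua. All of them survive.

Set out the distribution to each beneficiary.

Quilla takes two-fifths of $570,000 = $228,000. The remaining $342,000 passes to the descendants.
The descendants' portion ($342,000) is divided into 3 shares of $114,000: Svea, Nell, and Efua each take $114,000.

Quilla: $228,000; Svea: $114,000; Nell: $114,000; Efua: $114,000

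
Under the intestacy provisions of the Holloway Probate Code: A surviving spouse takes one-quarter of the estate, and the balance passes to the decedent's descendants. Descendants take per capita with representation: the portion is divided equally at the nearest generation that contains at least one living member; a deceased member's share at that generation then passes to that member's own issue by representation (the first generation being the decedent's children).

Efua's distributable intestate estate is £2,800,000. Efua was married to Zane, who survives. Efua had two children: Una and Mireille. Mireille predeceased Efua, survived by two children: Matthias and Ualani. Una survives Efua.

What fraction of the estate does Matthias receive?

Matthias receives 3/16 of the estate.

Zane takes one-quarter of £2,800,000 = £700,000. The remaining £2,100,000 passes to the descendants.
The descendants' portion (£2,100,000) is divided into 2 shares of £1,050,000: Una takes £1,050,000; Mireille's £1,050,000 share passes to Mireille's issue.
Mireille's share (£1,050,000) is divided into 2 shares of £525,000: Matthias and Ualani each take £525,000.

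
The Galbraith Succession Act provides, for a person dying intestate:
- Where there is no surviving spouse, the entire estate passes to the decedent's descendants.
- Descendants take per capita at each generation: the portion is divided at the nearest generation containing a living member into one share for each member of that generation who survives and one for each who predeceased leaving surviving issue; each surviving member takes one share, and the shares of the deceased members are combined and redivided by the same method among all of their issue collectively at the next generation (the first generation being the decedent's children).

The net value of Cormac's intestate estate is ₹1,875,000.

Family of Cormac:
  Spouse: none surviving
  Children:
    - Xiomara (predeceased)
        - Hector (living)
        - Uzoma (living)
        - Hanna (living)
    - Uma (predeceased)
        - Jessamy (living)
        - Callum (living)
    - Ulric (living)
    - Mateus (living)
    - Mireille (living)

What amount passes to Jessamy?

Jessamy receives ₹150,000.

The entire ₹1,875,000 passes to the descendants.
That amount (₹1,875,000) is divided at the children's generation into 5 shares of ₹375,000. Ulric, Mateus, and Mireille each take ₹375,000. The 2 shares of the deceased (Xiomara and Uma) are combined into a pool of ₹750,000.
That pool (₹750,000) is divided at the grandchildren's generation equally among Hector, Uzoma, Hanna, Jessamy, and Callum: ₹150,000 each.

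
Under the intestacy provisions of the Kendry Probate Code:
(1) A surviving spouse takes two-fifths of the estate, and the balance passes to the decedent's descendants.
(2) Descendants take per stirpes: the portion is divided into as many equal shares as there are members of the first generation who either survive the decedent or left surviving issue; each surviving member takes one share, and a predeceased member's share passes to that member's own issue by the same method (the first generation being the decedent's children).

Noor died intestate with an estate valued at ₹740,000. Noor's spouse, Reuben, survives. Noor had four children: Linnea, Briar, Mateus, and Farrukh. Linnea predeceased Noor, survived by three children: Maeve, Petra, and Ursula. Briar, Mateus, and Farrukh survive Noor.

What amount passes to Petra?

Petra receives ₹37,000.

Reuben takes two-fifths of ₹740,000 = ₹296,000. The remaining ₹444,000 passes to the descendants.
The descendants' portion (₹444,000) is divided into 4 shares of ₹111,000: Briar, Mateus, and Farrukh each take ₹111,000; Linnea's ₹111,000 share passes to Linnea's issue.
Linnea's share (₹111,000) is divided into 3 shares of ₹37,000: Maeve, Petra, and Ursula each take ₹37,000.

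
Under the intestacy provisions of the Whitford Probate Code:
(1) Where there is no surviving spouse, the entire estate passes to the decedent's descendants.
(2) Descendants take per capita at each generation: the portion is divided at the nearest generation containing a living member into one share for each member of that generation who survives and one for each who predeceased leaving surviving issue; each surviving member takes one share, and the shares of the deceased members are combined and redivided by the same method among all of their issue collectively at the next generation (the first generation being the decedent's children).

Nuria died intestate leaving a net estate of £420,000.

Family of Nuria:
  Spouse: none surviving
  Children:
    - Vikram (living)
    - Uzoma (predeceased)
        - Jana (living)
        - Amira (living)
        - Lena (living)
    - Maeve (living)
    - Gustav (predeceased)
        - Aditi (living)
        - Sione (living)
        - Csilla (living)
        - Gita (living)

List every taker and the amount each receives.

Vikram: £105,000; Jana: £30,000; Amira: £30,000; Lena: £30,000; Maeve: £105,000; Aditi: £30,000; Sione: £30,000; Csilla: £30,000; Gita: £30,000

The entire £420,000 passes to the descendants.
That amount (£420,000) is divided at the children's generation into 4 shares of £105,000. Vikram and Maeve each take £105,000. The 2 shares of the deceased (Uzoma and Gustav) are combined into a pool of £210,000.
That pool (£210,000) is divided at the grandchildren's generation equally among Jana, Amira, Lena, Aditi, Sione, Csilla, and Gita: £30,000 each.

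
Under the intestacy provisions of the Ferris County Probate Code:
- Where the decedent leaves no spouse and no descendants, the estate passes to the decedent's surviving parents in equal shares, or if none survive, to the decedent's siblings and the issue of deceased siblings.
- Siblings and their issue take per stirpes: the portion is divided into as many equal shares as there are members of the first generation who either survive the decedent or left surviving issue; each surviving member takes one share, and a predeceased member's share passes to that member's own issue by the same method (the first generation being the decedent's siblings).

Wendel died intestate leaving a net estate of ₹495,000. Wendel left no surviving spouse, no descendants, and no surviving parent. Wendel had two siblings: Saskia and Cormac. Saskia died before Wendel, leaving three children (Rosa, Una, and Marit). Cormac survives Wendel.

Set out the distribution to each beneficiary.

Rosa: ₹82,500; Una: ₹82,500; Marit: ₹82,500; Cormac: ₹247,500

The entire ₹495,000 passes to the siblings and their issue.
That amount (₹495,000) is divided into 2 shares of ₹247,500: Cormac takes ₹247,500; Saskia's ₹247,500 share passes to Saskia's issue.
Saskia's share (₹247,500) is divided into 3 shares of ₹82,500: Rosa, Una, and Marit each take ₹82,500.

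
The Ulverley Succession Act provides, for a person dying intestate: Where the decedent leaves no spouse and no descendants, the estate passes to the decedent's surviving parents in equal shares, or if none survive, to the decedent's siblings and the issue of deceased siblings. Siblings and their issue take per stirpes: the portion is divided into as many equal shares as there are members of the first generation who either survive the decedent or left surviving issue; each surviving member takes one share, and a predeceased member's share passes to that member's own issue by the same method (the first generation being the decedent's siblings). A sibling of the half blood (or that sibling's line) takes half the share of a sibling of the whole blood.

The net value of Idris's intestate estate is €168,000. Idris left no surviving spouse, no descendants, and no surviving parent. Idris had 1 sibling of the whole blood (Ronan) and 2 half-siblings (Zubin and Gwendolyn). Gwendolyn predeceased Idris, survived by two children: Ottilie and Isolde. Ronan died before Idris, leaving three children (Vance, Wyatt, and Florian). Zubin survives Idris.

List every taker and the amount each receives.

Zubin: €42,000; Ottilie: €21,000; Isolde: €21,000; Vance: €28,000; Wyatt: €28,000; Florian: €28,000

The entire €168,000 passes to the siblings and their issue.
Counting each half-blood sibling's line as half a unit, there are 2 units in €168,000, so one unit is €84,000. Whole-blood lines (Ronan) take €84,000 each; half-blood lines (Zubin and Gwendolyn) take €42,000 each.
Gwendolyn's share (€42,000) is divided into 2 shares of €21,000: Ottilie and Isolde each take €21,000.
Ronan's share (€84,000) is divided into 3 shares of €28,000: Vance, Wyatt, and Florian each take €28,000.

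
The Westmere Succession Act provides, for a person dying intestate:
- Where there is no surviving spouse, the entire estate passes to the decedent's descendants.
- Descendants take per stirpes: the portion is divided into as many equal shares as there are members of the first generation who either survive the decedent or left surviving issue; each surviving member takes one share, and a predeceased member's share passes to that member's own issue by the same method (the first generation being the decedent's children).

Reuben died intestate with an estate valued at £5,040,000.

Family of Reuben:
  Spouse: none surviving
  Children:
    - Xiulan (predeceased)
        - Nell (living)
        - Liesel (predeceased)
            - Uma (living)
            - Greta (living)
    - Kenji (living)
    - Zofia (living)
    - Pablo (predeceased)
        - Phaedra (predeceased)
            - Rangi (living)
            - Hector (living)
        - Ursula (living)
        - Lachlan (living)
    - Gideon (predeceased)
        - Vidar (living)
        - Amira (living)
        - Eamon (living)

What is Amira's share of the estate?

Amira receives £336,000.

The entire £5,040,000 passes to the descendants.
That amount (£5,040,000) is divided into 5 shares of £1,008,000: Kenji and Zofia each take £1,008,000; Xiulan's £1,008,000 share passes to Xiulan's issue; Pablo's £1,008,000 share passes to Pablo's issue; Gideon's £1,008,000 share passes to Gideon's issue.
Xiulan's share (£1,008,000) is divided into 2 shares of £504,000: Nell takes £504,000; Liesel's £504,000 share passes to Liesel's issue.
Liesel's share (£504,000) is divided into 2 shares of £252,000: Uma and Greta each take £252,000.
Pablo's share (£1,008,000) is divided into 3 shares of £336,000: Ursula and Lachlan each take £336,000; Phaedra's £336,000 share passes to Phaedra's issue.
Phaedra's share (£336,000) is divided into 2 shares of £168,000: Rangi and Hector each take £168,000.
Gideon's share (£1,008,000) is divided into 3 shares of £336,000: Vidar, Amira, and Eamon each take £336,000.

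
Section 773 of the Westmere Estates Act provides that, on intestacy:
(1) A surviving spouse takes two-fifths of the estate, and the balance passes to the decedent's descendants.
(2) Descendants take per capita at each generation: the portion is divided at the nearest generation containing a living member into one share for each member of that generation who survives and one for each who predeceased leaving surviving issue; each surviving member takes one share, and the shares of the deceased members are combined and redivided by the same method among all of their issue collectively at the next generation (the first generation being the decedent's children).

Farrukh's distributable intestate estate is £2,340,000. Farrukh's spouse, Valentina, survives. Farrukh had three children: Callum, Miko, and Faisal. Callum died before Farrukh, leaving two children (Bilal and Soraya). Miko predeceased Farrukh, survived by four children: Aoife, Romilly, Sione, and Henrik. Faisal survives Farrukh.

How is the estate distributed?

Valentina takes two-fifths of £2,340,000 = £936,000. The remaining £1,404,000 passes to the descendants.
The descendants' portion (£1,404,000) is divided at the children's generation into 3 shares of £468,000. Faisal takes £468,000. The 2 shares of the deceased (Callum and Miko) are combined into a pool of £936,000.
That pool (£936,000) is divided at the grandchildren's generation equally among Bilal, Soraya, Aoife, Romilly, Sione, and Henrik: £156,000 each.

Valentina: £936,000; Bilal: £156,000; Soraya: £156,000; Aoife: £156,000; Romilly: £156,000; Sione: £156,000; Henrik: £156,000; Faisal: £468,000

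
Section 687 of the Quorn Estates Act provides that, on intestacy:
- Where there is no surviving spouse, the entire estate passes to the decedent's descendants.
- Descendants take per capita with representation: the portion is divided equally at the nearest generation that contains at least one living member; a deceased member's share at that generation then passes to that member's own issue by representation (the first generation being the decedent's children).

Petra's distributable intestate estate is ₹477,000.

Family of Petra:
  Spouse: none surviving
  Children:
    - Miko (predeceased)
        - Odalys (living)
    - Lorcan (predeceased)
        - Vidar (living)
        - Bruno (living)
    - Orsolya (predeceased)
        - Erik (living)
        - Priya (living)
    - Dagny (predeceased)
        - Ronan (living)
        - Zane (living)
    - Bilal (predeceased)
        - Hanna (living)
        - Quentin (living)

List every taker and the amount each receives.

The entire ₹477,000 passes to the descendants.
No child survives, so the initial division is made at the grandchildren's generation.
That amount (₹477,000) is divided into 9 shares of ₹53,000: Odalys, Vidar, Bruno, Erik, Priya, Ronan, Zane, Hanna, and Quentin each take ₹53,000.

Odalys: ₹53,000; Vidar: ₹53,000; Bruno: ₹53,000; Erik: ₹53,000; Priya: ₹53,000; Ronan: ₹53,000; Zane: ₹53,000; Hanna: ₹53,000; Quentin: ₹53,000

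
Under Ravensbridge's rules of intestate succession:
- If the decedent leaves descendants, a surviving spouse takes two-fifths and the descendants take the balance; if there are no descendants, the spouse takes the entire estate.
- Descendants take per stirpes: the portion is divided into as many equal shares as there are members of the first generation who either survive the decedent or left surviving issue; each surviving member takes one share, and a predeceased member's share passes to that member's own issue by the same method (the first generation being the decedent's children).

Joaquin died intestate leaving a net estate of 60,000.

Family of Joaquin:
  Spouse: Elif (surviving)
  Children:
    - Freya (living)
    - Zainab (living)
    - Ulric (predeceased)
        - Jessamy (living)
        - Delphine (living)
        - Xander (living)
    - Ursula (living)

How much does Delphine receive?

Elif takes two-fifths of 60,000 = 24,000. The remaining 36,000 passes to the descendants.
The descendants' portion (36,000) is divided into 4 shares of 9,000: Freya, Zainab, and Ursula each take 9,000; Ulric's 9,000 share passes to Ulric's issue.
Ulric's share (9,000) is divided into 3 shares of 3,000: Jessamy, Delphine, and Xander each take 3,000.

Delphine receives 3,000.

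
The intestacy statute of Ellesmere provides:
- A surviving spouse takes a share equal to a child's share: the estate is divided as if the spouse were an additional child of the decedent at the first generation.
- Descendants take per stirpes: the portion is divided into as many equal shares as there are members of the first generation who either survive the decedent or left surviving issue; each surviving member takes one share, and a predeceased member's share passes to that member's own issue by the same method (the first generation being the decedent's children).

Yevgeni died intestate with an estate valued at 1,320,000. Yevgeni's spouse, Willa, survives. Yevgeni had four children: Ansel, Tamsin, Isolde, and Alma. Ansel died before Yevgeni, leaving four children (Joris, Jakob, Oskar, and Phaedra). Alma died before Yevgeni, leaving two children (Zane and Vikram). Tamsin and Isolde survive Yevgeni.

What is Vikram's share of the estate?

The spouse counts as an additional share at the children's level, so there are 5 primary shares of 264,000. Willa takes one such share (264,000).
The children's combined portion (1,056,000) is divided into 4 shares of 264,000: Tamsin and Isolde each take 264,000; Ansel's 264,000 share passes to Ansel's issue; Alma's 264,000 share passes to Alma's issue.
Ansel's share (264,000) is divided into 4 shares of 66,000: Joris, Jakob, Oskar, and Phaedra each take 66,000.
Alma's share (264,000) is divided into 2 shares of 132,000: Zane and Vikram each take 132,000.

Vikram receives 132,000.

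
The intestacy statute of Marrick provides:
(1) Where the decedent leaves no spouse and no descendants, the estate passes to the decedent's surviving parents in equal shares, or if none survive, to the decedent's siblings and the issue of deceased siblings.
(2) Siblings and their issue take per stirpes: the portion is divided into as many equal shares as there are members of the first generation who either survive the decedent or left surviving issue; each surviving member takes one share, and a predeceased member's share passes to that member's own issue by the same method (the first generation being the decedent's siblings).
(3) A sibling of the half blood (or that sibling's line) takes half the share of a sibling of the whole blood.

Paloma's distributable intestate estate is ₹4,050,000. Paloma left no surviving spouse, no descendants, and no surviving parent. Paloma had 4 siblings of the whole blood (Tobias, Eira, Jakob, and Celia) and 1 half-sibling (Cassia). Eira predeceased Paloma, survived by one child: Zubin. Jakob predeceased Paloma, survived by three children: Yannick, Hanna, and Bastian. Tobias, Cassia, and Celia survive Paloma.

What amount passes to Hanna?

Hanna receives ₹300,000.

The entire ₹4,050,000 passes to the siblings and their issue.
Counting each half-blood sibling's line as half a unit, there are 9/2 units in ₹4,050,000, so one unit is ₹900,000. Whole-blood lines (Tobias, Eira, Jakob, and Celia) take ₹900,000 each; half-blood lines (Cassia) take ₹450,000 each.
Eira's share (₹900,000) passes entirely to Zubin.
Jakob's share (₹900,000) is divided into 3 shares of ₹300,000: Yannick, Hanna, and Bastian each take ₹300,000.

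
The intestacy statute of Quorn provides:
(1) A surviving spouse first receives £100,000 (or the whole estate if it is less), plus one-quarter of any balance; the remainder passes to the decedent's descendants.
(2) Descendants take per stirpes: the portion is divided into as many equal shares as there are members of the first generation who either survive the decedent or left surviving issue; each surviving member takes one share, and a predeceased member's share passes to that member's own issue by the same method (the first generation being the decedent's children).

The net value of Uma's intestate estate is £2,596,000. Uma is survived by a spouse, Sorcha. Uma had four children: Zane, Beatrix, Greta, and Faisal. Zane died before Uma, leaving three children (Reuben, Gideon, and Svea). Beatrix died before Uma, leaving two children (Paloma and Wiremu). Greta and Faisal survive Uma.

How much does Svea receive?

Svea receives £156,000.

Sorcha first takes £100,000, leaving a balance of £2,496,000. Sorcha then takes one-quarter of the balance (£624,000), for a total of £724,000. The remaining £1,872,000 passes to the descendants.
The descendants' portion (£1,872,000) is divided into 4 shares of £468,000: Greta and Faisal each take £468,000; Zane's £468,000 share passes to Zane's issue; Beatrix's £468,000 share passes to Beatrix's issue.
Zane's share (£468,000) is divided into 3 shares of £156,000: Reuben, Gideon, and Svea each take £156,000.
Beatrix's share (£468,000) is divided into 2 shares of £234,000: Paloma and Wiremu each take £234,000.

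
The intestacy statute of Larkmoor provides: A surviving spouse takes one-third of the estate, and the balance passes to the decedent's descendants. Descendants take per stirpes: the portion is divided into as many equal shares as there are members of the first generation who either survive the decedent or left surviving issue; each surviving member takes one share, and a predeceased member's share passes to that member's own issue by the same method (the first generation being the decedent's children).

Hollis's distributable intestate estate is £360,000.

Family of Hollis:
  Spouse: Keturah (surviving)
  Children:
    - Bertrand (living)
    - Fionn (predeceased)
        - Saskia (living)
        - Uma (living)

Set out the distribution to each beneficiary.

Keturah: £120,000; Bertrand: £120,000; Saskia: £60,000; Uma: £60,000

Keturah takes one-third of £360,000 = £120,000. The remaining £240,000 passes to the descendants.
The descendants' portion (£240,000) is divided into 2 shares of £120,000: Bertrand takes £120,000; Fionn's £120,000 share passes to Fionn's issue.
Fionn's share (£120,000) is divided into 2 shares of £60,000: Saskia and Uma each take £60,000.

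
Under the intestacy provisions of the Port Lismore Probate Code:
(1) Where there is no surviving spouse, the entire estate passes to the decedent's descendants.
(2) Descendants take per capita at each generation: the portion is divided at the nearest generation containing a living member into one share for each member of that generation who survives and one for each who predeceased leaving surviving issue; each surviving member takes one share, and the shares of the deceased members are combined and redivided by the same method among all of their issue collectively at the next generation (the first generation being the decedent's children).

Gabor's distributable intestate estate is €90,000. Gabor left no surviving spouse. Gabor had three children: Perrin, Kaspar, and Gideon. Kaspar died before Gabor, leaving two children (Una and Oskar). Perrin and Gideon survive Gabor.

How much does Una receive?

Una receives €15,000.

The entire €90,000 passes to the descendants.
That amount (€90,000) is divided at the children's generation into 3 shares of €30,000. Perrin and Gideon each take €30,000. The remaining share for the deceased Kaspar (€30,000) is carried to the next generation.
That pool (€30,000) is divided at the grandchildren's generation equally among Una and Oskar: €15,000 each.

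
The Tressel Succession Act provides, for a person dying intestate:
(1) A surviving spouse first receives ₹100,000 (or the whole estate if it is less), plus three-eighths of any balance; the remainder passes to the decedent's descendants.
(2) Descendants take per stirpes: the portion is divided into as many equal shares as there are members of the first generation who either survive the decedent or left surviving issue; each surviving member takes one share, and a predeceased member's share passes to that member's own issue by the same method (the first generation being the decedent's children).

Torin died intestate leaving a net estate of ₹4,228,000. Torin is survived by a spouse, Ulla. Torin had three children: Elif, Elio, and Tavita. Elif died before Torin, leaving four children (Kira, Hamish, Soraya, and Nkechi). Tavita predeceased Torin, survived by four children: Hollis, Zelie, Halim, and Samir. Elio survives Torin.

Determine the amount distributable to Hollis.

Hollis receives ₹215,000.

Ulla first takes ₹100,000, leaving a balance of ₹4,128,000. Ulla then takes three-eighths of the balance (₹1,548,000), for a total of ₹1,648,000. The remaining ₹2,580,000 passes to the descendants.
The descendants' portion (₹2,580,000) is divided into 3 shares of ₹860,000: Elio takes ₹860,000; Elif's ₹860,000 share passes to Elif's issue; Tavita's ₹860,000 share passes to Tavita's issue.
Elif's share (₹860,000) is divided into 4 shares of ₹215,000: Kira, Hamish, Soraya, and Nkechi each take ₹215,000.
Tavita's share (₹860,000) is divided into 4 shares of ₹215,000: Hollis, Zelie, Halim, and Samir each take ₹215,000.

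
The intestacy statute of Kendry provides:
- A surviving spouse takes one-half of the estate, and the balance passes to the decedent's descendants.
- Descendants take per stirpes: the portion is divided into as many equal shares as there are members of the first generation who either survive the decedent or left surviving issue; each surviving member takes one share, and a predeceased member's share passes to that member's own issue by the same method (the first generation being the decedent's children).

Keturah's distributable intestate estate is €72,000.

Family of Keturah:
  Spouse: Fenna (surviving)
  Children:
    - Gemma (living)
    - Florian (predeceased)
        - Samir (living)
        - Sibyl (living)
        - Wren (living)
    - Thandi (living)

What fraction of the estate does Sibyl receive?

Fenna takes one-half of €72,000 = €36,000. The remaining €36,000 passes to the descendants.
The descendants' portion (€36,000) is divided into 3 shares of €12,000: Gemma and Thandi each take €12,000; Florian's €12,000 share passes to Florian's issue.
Florian's share (€12,000) is divided into 3 shares of €4,000: Samir, Sibyl, and Wren each take €4,000.

Sibyl receives 1/18 of the estate.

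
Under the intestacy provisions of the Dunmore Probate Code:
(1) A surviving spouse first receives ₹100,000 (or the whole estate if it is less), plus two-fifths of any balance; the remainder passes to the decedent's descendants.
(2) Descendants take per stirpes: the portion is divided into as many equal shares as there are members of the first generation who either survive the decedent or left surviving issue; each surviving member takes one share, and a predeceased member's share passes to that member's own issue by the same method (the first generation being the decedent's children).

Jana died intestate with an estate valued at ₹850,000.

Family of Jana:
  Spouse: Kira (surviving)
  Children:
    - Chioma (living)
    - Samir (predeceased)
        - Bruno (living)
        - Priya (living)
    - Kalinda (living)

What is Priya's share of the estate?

Priya receives ₹75,000.

Kira first takes ₹100,000, leaving a balance of ₹750,000. Kira then takes two-fifths of the balance (₹300,000), for a total of ₹400,000. The remaining ₹450,000 passes to the descendants.
The descendants' portion (₹450,000) is divided into 3 shares of ₹150,000: Chioma and Kalinda each take ₹150,000; Samir's ₹150,000 share passes to Samir's issue.
Samir's share (₹150,000) is divided into 2 shares of ₹75,000: Bruno and Priya each take ₹75,000.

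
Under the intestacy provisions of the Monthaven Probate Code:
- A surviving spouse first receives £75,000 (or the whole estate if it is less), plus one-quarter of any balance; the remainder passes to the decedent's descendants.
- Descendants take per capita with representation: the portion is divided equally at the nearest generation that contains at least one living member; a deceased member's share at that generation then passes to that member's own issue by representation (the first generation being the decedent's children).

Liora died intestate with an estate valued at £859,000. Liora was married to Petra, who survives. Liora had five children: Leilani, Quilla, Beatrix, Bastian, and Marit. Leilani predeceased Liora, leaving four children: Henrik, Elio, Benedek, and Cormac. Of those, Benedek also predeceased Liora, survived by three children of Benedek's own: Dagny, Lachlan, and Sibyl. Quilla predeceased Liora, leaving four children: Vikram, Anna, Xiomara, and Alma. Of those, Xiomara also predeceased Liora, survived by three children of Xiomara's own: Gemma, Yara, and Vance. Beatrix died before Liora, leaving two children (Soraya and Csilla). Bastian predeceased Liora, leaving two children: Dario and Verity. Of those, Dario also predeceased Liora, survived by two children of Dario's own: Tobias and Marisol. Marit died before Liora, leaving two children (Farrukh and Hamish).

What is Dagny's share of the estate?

Petra first takes £75,000, leaving a balance of £784,000. Petra then takes one-quarter of the balance (£196,000), for a total of £271,000. The remaining £588,000 passes to the descendants.
No child survives, so the initial division is made at the grandchildren's generation.
The descendants' portion (£588,000) is divided into 14 shares of £42,000: Henrik, Elio, Cormac, Vikram, Anna, Alma, Soraya, Csilla, Verity, Farrukh, and Hamish each take £42,000; Benedek's £42,000 share passes to Benedek's issue; Xiomara's £42,000 share passes to Xiomara's issue; Dario's £42,000 share passes to Dario's issue.
Benedek's share (£42,000) is divided into 3 shares of £14,000: Dagny, Lachlan, and Sibyl each take £14,000.
Xiomara's share (£42,000) is divided into 3 shares of £14,000: Gemma, Yara, and Vance each take £14,000.
Dario's share (£42,000) is divided into 2 shares of £21,000: Tobias and Marisol each take £21,000.

Dagny receives £14,000.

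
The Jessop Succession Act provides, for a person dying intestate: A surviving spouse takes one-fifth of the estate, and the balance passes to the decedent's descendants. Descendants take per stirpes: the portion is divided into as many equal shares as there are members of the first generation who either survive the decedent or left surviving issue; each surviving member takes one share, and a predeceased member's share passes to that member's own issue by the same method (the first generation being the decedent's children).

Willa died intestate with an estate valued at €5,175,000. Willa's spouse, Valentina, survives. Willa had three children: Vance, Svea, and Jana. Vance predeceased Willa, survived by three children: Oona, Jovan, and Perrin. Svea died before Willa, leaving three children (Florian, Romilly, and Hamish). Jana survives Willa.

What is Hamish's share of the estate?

Hamish receives €460,000.

Valentina takes one-fifth of €5,175,000 = €1,035,000. The remaining €4,140,000 passes to the descendants.
The descendants' portion (€4,140,000) is divided into 3 shares of €1,380,000: Jana takes €1,380,000; Vance's €1,380,000 share passes to Vance's issue; Svea's €1,380,000 share passes to Svea's issue.
Vance's share (€1,380,000) is divided into 3 shares of €460,000: Oona, Jovan, and Perrin each take €460,000.
Svea's share (€1,380,000) is divided into 3 shares of €460,000: Florian, Romilly, and Hamish each take €460,000.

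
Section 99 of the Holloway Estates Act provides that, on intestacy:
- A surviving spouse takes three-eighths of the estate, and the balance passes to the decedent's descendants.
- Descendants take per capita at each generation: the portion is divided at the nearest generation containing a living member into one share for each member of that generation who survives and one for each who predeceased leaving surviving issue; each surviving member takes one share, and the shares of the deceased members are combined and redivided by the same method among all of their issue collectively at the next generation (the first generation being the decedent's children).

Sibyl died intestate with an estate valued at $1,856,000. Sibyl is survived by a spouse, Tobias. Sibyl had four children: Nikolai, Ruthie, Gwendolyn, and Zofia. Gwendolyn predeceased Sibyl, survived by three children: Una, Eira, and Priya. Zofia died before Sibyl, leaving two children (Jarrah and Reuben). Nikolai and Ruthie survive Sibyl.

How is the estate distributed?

Tobias: $696,000; Nikolai: $290,000; Ruthie: $290,000; Una: $116,000; Eira: $116,000; Priya: $116,000; Jarrah: $116,000; Reuben: $116,000

Tobias takes three-eighths of $1,856,000 = $696,000. The remaining $1,160,000 passes to the descendants.
The descendants' portion ($1,160,000) is divided at the children's generation into 4 shares of $290,000. Nikolai and Ruthie each take $290,000. The 2 shares of the deceased (Gwendolyn and Zofia) are combined into a pool of $580,000.
That pool ($580,000) is divided at the grandchildren's generation equally among Una, Eira, Priya, Jarrah, and Reuben: $116,000 each.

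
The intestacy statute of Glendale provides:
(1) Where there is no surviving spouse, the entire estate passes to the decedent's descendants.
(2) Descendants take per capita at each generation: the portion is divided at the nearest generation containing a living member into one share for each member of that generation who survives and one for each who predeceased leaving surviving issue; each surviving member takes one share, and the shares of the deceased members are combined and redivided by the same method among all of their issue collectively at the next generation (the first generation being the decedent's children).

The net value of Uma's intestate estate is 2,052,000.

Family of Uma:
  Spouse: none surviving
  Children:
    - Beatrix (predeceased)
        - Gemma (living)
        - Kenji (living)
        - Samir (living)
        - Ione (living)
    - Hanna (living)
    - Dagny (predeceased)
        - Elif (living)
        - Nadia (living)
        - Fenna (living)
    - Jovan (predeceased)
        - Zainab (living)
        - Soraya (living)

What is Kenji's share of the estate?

The entire 2,052,000 passes to the descendants.
That amount (2,052,000) is divided at the children's generation into 4 shares of 513,000. Hanna takes 513,000. The 3 shares of the deceased (Beatrix, Dagny, and Jovan) are combined into a pool of 1,539,000.
That pool (1,539,000) is divided at the grandchildren's generation equally among Gemma, Kenji, Samir, Ione, Elif, Nadia, Fenna, Zainab, and Soraya: 171,000 each.

Kenji receives 171,000.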